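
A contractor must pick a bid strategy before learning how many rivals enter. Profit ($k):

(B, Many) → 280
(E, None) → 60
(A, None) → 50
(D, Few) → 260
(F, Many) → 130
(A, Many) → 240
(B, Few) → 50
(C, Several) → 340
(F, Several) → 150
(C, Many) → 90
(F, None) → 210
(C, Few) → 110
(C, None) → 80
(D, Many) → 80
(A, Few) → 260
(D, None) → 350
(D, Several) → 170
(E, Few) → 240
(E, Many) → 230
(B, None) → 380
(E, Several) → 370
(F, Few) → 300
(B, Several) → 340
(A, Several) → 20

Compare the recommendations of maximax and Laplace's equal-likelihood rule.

maximax → B; laplace → B (agree)

Row maxima: A=260, B=380, C=340, D=350, E=370, F=300
Best best-case = 380 → B.
Row averages: A=142.5, B=262.5, C=155, D=215, E=225, F=197.5
Highest average = 262.5 → B.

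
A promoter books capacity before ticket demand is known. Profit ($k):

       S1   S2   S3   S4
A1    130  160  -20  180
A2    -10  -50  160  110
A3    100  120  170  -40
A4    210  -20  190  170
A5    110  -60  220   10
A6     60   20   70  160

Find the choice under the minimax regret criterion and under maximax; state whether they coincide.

Column bests: S1=210, S2=160, S3=220, S4=180.
A1 regrets: 80, 0, 240, 0 → max 240
A2 regrets: 220, 210, 60, 70 → max 220
A3 regrets: 110, 40, 50, 220 → max 220
A4 regrets: 0, 180, 30, 10 → max 180
A5 regrets: 100, 220, 0, 170 → max 220
A6 regrets: 150, 140, 150, 20 → max 150
Smallest max regret = 150 → A6.
Row maxima: A1=180, A2=160, A3=170, A4=210, A5=220, A6=160
Best best-case = 220 → A5.

minimax regret → A6; maximax → A5 (disagree)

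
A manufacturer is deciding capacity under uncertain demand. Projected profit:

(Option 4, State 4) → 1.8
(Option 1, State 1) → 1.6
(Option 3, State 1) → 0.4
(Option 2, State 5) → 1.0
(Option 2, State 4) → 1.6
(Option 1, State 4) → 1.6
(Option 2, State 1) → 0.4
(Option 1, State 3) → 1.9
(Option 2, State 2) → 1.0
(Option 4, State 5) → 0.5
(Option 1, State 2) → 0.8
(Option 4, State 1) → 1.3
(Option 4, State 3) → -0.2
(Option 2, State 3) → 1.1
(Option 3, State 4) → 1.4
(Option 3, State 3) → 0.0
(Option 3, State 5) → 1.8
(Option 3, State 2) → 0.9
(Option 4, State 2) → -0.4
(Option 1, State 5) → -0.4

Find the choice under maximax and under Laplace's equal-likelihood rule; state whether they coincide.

Row maxima: Option 1=1.9, Option 2=1.6, Option 3=1.8, Option 4=1.8
Best best-case = 1.9 → Option 1.
Row averages: Option 1=1.1, Option 2=1.02, Option 3=0.9, Option 4=0.6
Highest average = 1.1 → Option 1.

maximax → Option 1; laplace → Option 1 (agree)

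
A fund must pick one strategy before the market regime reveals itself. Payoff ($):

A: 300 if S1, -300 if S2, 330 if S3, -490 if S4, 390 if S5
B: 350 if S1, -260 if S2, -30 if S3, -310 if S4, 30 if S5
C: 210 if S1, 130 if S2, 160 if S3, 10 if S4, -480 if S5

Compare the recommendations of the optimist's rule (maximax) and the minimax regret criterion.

maximax → A; minimax regret → B (disagree)

Row maxima: A=390, B=350, C=210
Best best-case = 390 → A.
Column bests: S1=350, S2=130, S3=330, S4=10, S5=390.
A regrets: 50, 430, 0, 500, 0 → max 500
B regrets: 0, 390, 360, 320, 360 → max 390
C regrets: 140, 0, 170, 0, 870 → max 870
Smallest max regret = 390 → B.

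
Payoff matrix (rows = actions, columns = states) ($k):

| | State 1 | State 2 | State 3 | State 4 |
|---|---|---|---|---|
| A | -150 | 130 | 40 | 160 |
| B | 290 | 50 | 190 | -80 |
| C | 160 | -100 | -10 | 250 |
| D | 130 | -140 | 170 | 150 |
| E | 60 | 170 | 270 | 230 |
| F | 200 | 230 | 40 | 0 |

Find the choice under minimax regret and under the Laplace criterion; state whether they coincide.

Column bests: State 1=290, State 2=230, State 3=270, State 4=250.
A regrets: 440, 100, 230, 90 → max 440
B regrets: 0, 180, 80, 330 → max 330
C regrets: 130, 330, 280, 0 → max 330
D regrets: 160, 370, 100, 100 → max 370
E regrets: 230, 60, 0, 20 → max 230
F regrets: 90, 0, 230, 250 → max 250
Smallest max regret = 230 → E.
Row averages: A=45, B=112.5, C=75, D=77.5, E=182.5, F=117.5
Highest average = 182.5 → E.

minimax regret → E; laplace → E (agree)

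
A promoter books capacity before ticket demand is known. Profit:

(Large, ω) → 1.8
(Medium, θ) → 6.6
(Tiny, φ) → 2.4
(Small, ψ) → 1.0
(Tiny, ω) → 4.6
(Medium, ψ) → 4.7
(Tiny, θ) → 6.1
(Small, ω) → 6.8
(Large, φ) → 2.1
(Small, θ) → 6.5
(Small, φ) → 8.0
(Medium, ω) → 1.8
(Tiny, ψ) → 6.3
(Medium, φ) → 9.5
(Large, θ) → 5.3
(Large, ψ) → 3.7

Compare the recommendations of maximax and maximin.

Row maxima: Tiny=6.3, Small=8.0, Medium=9.5, Large=5.3
Best best-case = 9.5 → Medium.
Row minima: Tiny=2.4, Small=1.0, Medium=1.8, Large=1.8
Best worst-case = 2.4 → Tiny.

maximax → Medium; maximin → Tiny (disagree)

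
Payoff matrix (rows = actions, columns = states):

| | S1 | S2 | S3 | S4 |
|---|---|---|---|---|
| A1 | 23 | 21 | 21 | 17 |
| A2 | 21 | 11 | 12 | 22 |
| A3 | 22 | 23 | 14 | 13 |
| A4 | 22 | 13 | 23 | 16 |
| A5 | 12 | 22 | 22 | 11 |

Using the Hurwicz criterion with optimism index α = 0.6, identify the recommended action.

A1: 0.6·23 + 0.4·17 = 20.6
A2: 0.6·22 + 0.4·11 = 17.6
A3: 0.6·23 + 0.4·13 = 19
A4: 0.6·23 + 0.4·13 = 19
A5: 0.6·22 + 0.4·11 = 17.6
Highest Hurwicz score = 20.6 → A1.

A1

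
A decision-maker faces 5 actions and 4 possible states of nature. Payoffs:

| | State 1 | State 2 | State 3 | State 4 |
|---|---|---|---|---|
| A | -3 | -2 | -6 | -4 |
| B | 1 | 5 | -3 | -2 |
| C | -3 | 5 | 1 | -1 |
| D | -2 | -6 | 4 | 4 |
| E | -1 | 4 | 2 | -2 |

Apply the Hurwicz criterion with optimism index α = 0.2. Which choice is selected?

E

A: 0.2·(-2) + 0.8·(-6) = -5.2
B: 0.2·5 + 0.8·(-3) = -1.4
C: 0.2·5 + 0.8·(-3) = -1.4
D: 0.2·4 + 0.8·(-6) = -4
E: 0.2·4 + 0.8·(-2) = -0.8
Highest Hurwicz score = -0.8 → E.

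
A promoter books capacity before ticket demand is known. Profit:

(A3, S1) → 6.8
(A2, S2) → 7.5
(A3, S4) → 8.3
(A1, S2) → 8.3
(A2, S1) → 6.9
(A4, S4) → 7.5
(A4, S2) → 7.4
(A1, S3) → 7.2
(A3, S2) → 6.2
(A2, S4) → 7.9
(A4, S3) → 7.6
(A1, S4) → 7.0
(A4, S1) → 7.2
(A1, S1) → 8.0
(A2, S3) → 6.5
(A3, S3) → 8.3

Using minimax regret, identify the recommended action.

A4

Column bests: S1=8.0, S2=8.3, S3=8.3, S4=8.3.
A1 regrets: 0.0, 0.0, 1.1, 1.3 → max 1.3
A2 regrets: 1.1, 0.8, 1.8, 0.4 → max 1.8
A3 regrets: 1.2, 2.1, 0.0, 0.0 → max 2.1
A4 regrets: 0.8, 0.9, 0.7, 0.8 → max 0.9
Smallest max regret = 0.9 → A4.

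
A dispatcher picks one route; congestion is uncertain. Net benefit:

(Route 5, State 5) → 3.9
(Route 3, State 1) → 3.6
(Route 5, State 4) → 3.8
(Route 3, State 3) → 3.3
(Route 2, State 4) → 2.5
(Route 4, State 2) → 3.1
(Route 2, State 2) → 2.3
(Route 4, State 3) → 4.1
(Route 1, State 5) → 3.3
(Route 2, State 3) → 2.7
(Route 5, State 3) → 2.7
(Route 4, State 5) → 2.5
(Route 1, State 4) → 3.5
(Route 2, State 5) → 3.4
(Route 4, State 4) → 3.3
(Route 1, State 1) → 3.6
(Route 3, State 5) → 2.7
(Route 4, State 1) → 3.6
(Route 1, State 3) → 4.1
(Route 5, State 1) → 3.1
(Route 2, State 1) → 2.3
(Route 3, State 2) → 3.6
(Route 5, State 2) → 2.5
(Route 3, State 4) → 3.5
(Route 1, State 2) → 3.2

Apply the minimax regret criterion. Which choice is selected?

Column bests: State 1=3.6, State 2=3.6, State 3=4.1, State 4=3.8, State 5=3.9.
Route 1 regrets: 0.0, 0.4, 0.0, 0.3, 0.6 → max 0.6
Route 2 regrets: 1.3, 1.3, 1.4, 1.3, 0.5 → max 1.4
Route 3 regrets: 0.0, 0.0, 0.8, 0.3, 1.2 → max 1.2
Route 4 regrets: 0.0, 0.5, 0.0, 0.5, 1.4 → max 1.4
Route 5 regrets: 0.5, 1.1, 1.4, 0.0, 0.0 → max 1.4
Smallest max regret = 0.6 → Route 1.

Route 1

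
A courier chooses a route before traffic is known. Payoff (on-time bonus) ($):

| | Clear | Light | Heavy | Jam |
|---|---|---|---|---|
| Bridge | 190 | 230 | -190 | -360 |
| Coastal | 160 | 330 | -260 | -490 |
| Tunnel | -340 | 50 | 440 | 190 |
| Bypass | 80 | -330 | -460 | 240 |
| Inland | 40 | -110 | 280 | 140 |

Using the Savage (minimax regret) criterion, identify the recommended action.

Column bests: Clear=190, Light=330, Heavy=440, Jam=240.
Bridge regrets: 0, 100, 630, 600 → max 630
Coastal regrets: 30, 0, 700, 730 → max 730
Tunnel regrets: 530, 280, 0, 50 → max 530
Bypass regrets: 110, 660, 900, 0 → max 900
Inland regrets: 150, 440, 160, 100 → max 440
Smallest max regret = 440 → Inland.

Inland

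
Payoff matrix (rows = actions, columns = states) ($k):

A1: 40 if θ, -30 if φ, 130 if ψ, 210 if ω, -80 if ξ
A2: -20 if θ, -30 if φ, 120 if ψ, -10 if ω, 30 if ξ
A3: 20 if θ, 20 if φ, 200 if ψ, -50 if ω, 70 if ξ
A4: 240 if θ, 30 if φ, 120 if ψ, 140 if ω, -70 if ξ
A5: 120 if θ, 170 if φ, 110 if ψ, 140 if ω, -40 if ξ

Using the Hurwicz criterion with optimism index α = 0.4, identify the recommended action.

A4

A1: 0.4·210 + 0.6·(-80) = 36
A2: 0.4·120 + 0.6·(-30) = 30
A3: 0.4·200 + 0.6·(-50) = 50
A4: 0.4·240 + 0.6·(-70) = 54
A5: 0.4·170 + 0.6·(-40) = 44
Highest Hurwicz score = 54 → A4.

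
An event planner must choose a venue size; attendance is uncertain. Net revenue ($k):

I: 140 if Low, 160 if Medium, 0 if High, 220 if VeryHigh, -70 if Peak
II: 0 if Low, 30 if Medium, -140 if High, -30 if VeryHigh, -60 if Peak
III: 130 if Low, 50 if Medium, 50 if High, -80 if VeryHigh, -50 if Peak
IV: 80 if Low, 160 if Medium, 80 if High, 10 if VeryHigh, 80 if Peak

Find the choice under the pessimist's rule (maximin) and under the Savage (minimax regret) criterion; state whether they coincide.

maximin → IV; minimax regret → I (disagree)

Row minima: I=-70, II=-140, III=-80, IV=10
Best worst-case = 10 → IV.
Column bests: Low=140, Medium=160, High=80, VeryHigh=220, Peak=80.
I regrets: 0, 0, 80, 0, 150 → max 150
II regrets: 140, 130, 220, 250, 140 → max 250
III regrets: 10, 110, 30, 300, 130 → max 300
IV regrets: 60, 0, 0, 210, 0 → max 210
Smallest max regret = 150 → I.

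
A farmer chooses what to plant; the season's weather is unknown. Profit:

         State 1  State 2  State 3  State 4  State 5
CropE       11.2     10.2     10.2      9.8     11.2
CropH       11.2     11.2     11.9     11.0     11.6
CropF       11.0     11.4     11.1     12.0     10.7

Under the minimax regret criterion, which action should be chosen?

Column bests: State 1=11.2, State 2=11.4, State 3=11.9, State 4=12.0, State 5=11.6.
CropE regrets: 0.0, 1.2, 1.7, 2.2, 0.4 → max 2.2
CropH regrets: 0.0, 0.2, 0.0, 1.0, 0.0 → max 1.0
CropF regrets: 0.2, 0.0, 0.8, 0.0, 0.9 → max 0.9
Smallest max regret = 0.9 → CropF.

CropF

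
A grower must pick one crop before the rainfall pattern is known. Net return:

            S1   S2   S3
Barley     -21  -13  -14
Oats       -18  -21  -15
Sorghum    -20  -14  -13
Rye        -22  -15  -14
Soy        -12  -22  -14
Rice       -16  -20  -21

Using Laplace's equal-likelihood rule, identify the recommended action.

Row averages: Barley=-16, Oats=-18, Sorghum=-47/3, Rye=-17, Soy=-16, Rice=-19
Highest average = -47/3 → Sorghum.

Sorghum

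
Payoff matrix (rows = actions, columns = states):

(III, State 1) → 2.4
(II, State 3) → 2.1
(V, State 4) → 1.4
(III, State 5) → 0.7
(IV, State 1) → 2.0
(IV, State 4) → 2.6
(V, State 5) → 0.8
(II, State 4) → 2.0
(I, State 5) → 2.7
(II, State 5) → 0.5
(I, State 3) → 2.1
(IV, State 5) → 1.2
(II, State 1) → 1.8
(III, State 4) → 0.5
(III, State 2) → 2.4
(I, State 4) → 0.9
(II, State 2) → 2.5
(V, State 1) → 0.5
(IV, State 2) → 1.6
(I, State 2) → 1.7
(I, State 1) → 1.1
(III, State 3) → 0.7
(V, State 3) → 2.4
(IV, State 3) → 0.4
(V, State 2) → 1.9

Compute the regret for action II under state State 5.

2.2

Best payoff under State 5 is 2.7.
Regret = 2.7 − 0.5 = 2.2.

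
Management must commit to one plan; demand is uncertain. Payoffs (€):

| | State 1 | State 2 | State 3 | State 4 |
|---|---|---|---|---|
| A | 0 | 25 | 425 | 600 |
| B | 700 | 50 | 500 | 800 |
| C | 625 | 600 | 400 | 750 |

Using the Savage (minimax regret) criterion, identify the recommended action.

C

Column bests: State 1=700, State 2=600, State 3=500, State 4=800.
A regrets: 700, 575, 75, 200 → max 700
B regrets: 0, 550, 0, 0 → max 550
C regrets: 75, 0, 100, 50 → max 100
Smallest max regret = 100 → C.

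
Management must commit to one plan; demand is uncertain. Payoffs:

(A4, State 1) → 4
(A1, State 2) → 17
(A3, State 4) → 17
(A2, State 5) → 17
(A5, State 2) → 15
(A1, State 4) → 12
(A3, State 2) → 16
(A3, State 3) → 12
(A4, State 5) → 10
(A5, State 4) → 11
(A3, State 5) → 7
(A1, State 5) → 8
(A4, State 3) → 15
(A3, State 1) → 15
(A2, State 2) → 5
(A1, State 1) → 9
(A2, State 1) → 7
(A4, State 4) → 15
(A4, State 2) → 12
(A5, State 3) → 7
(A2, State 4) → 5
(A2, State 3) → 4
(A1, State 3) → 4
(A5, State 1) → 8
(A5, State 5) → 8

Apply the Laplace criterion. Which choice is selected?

Row averages: A1=10, A2=7.6, A3=13.4, A4=11.2, A5=9.8
Highest average = 13.4 → A3.

A3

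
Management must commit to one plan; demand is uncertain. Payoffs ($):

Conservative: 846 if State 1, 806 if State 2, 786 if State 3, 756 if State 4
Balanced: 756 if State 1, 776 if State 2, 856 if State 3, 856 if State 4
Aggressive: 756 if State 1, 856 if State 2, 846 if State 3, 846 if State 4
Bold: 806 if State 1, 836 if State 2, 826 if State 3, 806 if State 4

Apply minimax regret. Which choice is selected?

Bold

Column bests: State 1=846, State 2=856, State 3=856, State 4=856.
Conservative regrets: 0, 50, 70, 100 → max 100
Balanced regrets: 90, 80, 0, 0 → max 90
Aggressive regrets: 90, 0, 10, 10 → max 90
Bold regrets: 40, 20, 30, 50 → max 50
Smallest max regret = 50 → Bold.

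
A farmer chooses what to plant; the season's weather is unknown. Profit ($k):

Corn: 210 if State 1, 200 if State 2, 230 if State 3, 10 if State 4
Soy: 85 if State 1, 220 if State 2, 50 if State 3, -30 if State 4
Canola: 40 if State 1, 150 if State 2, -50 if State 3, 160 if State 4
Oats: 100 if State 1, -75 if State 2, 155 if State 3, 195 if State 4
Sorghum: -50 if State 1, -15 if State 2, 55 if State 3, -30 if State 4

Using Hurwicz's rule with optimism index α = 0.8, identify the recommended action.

Corn

Corn: 0.8·230 + 0.2·10 = 186
Soy: 0.8·220 + 0.2·(-30) = 170
Canola: 0.8·160 + 0.2·(-50) = 118
Oats: 0.8·195 + 0.2·(-75) = 141
Sorghum: 0.8·55 + 0.2·(-50) = 34
Highest Hurwicz score = 186 → Corn.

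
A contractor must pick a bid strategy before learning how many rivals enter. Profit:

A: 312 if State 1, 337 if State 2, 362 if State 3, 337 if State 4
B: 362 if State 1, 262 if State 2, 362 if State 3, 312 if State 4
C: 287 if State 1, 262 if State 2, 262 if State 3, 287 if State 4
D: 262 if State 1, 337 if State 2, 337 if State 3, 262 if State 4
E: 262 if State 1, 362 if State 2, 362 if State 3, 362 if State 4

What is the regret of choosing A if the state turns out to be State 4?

Best payoff under State 4 is 362.
Regret = 362 − 337 = 25.

25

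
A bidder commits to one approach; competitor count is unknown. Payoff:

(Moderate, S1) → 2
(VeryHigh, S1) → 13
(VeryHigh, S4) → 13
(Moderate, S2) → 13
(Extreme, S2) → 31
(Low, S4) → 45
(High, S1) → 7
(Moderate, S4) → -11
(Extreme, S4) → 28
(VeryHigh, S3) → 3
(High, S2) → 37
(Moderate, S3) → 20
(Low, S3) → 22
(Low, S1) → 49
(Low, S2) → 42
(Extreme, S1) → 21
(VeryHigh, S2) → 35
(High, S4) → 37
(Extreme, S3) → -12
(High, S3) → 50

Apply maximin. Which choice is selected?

Low

Row minima: Low=22, Moderate=-11, High=7, VeryHigh=3, Extreme=-12
Best worst-case = 22 → Low.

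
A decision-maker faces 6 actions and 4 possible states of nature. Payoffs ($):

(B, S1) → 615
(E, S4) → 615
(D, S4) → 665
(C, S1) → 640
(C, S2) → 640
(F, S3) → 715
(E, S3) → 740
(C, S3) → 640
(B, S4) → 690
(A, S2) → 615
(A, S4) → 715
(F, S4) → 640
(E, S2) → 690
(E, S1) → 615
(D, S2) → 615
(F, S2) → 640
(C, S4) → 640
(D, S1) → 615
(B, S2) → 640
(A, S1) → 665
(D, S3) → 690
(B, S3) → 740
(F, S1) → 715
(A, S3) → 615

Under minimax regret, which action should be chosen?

Column bests: S1=715, S2=690, S3=740, S4=715.
A regrets: 50, 75, 125, 0 → max 125
B regrets: 100, 50, 0, 25 → max 100
C regrets: 75, 50, 100, 75 → max 100
D regrets: 100, 75, 50, 50 → max 100
E regrets: 100, 0, 0, 100 → max 100
F regrets: 0, 50, 25, 75 → max 75
Smallest max regret = 75 → F.

F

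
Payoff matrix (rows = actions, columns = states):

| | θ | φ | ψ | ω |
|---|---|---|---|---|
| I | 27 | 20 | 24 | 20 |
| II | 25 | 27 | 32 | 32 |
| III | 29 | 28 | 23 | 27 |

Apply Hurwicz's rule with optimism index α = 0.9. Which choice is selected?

II

I: 0.9·27 + 0.1·20 = 26.3
II: 0.9·32 + 0.1·25 = 31.3
III: 0.9·29 + 0.1·23 = 28.4
Highest Hurwicz score = 31.3 → II.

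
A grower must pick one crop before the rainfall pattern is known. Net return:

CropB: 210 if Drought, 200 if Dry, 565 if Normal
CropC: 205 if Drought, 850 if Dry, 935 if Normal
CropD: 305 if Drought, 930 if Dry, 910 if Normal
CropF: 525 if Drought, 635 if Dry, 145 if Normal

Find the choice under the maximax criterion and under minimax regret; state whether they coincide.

Row maxima: CropB=565, CropC=935, CropD=930, CropF=635
Best best-case = 935 → CropC.
Column bests: Drought=525, Dry=930, Normal=935.
CropB regrets: 315, 730, 370 → max 730
CropC regrets: 320, 80, 0 → max 320
CropD regrets: 220, 0, 25 → max 220
CropF regrets: 0, 295, 790 → max 790
Smallest max regret = 220 → CropD.

maximax → CropC; minimax regret → CropD (disagree)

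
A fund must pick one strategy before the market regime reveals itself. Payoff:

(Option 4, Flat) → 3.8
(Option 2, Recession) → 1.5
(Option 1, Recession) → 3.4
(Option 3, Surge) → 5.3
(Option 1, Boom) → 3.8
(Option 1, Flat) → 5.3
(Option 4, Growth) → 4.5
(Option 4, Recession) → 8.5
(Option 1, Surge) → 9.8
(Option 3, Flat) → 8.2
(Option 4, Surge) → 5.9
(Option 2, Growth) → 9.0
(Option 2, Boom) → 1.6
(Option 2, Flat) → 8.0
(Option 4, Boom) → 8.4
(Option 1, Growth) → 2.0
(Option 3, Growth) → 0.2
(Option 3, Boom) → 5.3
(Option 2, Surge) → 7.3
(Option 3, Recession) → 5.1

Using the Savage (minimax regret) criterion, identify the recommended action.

Option 4

Column bests: Recession=8.5, Flat=8.2, Growth=9.0, Boom=8.4, Surge=9.8.
Option 1 regrets: 5.1, 2.9, 7.0, 4.6, 0.0 → max 7.0
Option 2 regrets: 7.0, 0.2, 0.0, 6.8, 2.5 → max 7.0
Option 3 regrets: 3.4, 0.0, 8.8, 3.1, 4.5 → max 8.8
Option 4 regrets: 0.0, 4.4, 4.5, 0.0, 3.9 → max 4.5
Smallest max regret = 4.5 → Option 4.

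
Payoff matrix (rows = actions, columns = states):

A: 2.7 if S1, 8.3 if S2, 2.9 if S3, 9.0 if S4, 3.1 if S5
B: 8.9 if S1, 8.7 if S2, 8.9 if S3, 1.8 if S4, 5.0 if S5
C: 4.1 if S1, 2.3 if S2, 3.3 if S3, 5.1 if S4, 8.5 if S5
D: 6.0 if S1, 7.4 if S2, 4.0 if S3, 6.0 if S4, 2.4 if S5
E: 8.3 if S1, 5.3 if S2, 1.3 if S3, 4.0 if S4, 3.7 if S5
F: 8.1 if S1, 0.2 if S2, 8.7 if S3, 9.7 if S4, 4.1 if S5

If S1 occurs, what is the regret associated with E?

0.6

Best payoff under S1 is 8.9.
Regret = 8.9 − 8.3 = 0.6.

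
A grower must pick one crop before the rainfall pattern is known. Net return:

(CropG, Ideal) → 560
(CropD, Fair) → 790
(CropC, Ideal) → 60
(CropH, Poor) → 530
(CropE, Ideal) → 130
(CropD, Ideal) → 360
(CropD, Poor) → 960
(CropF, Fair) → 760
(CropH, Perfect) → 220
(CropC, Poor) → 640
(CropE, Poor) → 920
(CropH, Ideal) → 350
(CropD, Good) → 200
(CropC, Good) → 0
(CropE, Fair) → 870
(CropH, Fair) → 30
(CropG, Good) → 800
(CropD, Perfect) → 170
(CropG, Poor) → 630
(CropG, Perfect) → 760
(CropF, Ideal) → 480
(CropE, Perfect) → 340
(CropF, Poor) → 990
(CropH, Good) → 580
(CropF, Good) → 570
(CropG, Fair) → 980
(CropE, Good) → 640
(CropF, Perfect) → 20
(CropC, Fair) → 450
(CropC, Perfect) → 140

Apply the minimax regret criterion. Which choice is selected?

Column bests: Poor=990, Fair=980, Good=800, Ideal=560, Perfect=760.
CropG regrets: 360, 0, 0, 0, 0 → max 360
CropC regrets: 350, 530, 800, 500, 620 → max 800
CropE regrets: 70, 110, 160, 430, 420 → max 430
CropF regrets: 0, 220, 230, 80, 740 → max 740
CropD regrets: 30, 190, 600, 200, 590 → max 600
CropH regrets: 460, 950, 220, 210, 540 → max 950
Smallest max regret = 360 → CropG.

CropG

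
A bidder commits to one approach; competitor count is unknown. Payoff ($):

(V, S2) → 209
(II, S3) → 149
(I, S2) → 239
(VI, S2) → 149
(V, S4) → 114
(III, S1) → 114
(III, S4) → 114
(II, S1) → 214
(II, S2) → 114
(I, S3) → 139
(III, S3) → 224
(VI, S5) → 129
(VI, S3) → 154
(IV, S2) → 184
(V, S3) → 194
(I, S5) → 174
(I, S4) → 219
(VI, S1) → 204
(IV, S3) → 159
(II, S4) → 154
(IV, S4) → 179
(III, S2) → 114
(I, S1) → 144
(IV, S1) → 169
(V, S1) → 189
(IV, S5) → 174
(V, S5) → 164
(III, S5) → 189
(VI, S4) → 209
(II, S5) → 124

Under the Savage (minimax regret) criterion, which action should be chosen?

IV

Column bests: S1=214, S2=239, S3=224, S4=219, S5=189.
I regrets: 70, 0, 85, 0, 15 → max 85
II regrets: 0, 125, 75, 65, 65 → max 125
III regrets: 100, 125, 0, 105, 0 → max 125
IV regrets: 45, 55, 65, 40, 15 → max 65
V regrets: 25, 30, 30, 105, 25 → max 105
VI regrets: 10, 90, 70, 10, 60 → max 90
Smallest max regret = 65 → IV.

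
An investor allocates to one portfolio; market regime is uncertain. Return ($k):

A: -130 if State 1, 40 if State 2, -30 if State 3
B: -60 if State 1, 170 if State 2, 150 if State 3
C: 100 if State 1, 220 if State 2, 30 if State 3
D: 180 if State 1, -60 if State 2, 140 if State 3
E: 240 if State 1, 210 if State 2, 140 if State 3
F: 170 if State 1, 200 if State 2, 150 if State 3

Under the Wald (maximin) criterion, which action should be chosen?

F

Row minima: A=-130, B=-60, C=30, D=-60, E=140, F=150
Best worst-case = 150 → F.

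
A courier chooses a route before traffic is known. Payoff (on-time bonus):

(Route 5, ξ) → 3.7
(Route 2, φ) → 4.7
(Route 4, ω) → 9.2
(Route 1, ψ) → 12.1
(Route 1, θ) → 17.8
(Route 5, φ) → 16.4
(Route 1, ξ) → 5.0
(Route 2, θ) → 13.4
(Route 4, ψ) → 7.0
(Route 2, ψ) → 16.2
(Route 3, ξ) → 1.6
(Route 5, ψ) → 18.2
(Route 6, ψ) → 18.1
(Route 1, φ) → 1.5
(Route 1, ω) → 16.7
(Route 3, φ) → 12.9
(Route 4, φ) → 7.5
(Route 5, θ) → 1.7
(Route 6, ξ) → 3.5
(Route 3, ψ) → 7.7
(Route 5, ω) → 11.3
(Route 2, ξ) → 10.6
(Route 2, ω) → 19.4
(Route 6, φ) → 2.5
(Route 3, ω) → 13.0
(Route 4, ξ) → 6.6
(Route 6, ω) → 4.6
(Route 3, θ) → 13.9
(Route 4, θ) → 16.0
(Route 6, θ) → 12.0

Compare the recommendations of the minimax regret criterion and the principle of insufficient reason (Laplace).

minimax regret → Route 3; laplace → Route 2 (disagree)

Column bests: θ=17.8, φ=16.4, ψ=18.2, ω=19.4, ξ=10.6.
Route 1 regrets: 0.0, 14.9, 6.1, 2.7, 5.6 → max 14.9
Route 2 regrets: 4.4, 11.7, 2.0, 0.0, 0.0 → max 11.7
Route 3 regrets: 3.9, 3.5, 10.5, 6.4, 9.0 → max 10.5
Route 4 regrets: 1.8, 8.9, 11.2, 10.2, 4.0 → max 11.2
Route 5 regrets: 16.1, 0.0, 0.0, 8.1, 6.9 → max 16.1
Route 6 regrets: 5.8, 13.9, 0.1, 14.8, 7.1 → max 14.8
Smallest max regret = 10.5 → Route 3.
Row averages: Route 1=10.62, Route 2=12.86, Route 3=9.82, Route 4=9.26, Route 5=10.26, Route 6=8.14
Highest average = 12.86 → Route 2.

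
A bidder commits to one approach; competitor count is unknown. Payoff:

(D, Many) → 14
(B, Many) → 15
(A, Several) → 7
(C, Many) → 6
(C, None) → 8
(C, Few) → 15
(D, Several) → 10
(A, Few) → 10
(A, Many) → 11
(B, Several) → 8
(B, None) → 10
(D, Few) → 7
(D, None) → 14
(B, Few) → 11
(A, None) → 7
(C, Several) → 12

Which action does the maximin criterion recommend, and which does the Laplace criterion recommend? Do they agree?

Row minima: A=7, B=8, C=6, D=7
Best worst-case = 8 → B.
Row averages: A=8.75, B=11, C=10.25, D=11.25
Highest average = 11.25 → D.

maximin → B; laplace → D (disagree)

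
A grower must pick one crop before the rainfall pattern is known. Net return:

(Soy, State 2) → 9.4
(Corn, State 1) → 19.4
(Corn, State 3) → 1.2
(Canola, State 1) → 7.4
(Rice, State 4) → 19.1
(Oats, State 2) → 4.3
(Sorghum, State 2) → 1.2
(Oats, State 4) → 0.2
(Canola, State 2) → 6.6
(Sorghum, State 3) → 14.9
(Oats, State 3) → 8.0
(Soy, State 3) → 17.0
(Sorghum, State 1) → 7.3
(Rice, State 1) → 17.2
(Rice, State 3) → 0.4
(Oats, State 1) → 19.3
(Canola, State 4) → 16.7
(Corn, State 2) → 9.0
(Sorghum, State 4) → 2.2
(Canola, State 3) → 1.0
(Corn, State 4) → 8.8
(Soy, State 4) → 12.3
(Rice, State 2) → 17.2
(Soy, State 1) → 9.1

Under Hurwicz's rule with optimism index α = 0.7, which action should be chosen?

Sorghum: 0.7·14.9 + 0.3·1.2 = 10.79
Rice: 0.7·19.1 + 0.3·0.4 = 13.49
Canola: 0.7·16.7 + 0.3·1.0 = 11.99
Soy: 0.7·17.0 + 0.3·9.1 = 14.63
Oats: 0.7·19.3 + 0.3·0.2 = 13.57
Corn: 0.7·19.4 + 0.3·1.2 = 13.94
Highest Hurwicz score = 14.63 → Soy.

Soy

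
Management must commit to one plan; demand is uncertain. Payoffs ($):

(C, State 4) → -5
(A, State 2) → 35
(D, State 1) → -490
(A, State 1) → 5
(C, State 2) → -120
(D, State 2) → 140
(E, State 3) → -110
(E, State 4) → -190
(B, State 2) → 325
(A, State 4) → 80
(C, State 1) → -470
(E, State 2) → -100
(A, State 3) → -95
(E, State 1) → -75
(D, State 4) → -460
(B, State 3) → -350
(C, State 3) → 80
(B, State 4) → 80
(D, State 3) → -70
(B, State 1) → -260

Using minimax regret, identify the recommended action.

A

Column bests: State 1=5, State 2=325, State 3=80, State 4=80.
A regrets: 0, 290, 175, 0 → max 290
B regrets: 265, 0, 430, 0 → max 430
C regrets: 475, 445, 0, 85 → max 475
D regrets: 495, 185, 150, 540 → max 540
E regrets: 80, 425, 190, 270 → max 425
Smallest max regret = 290 → A.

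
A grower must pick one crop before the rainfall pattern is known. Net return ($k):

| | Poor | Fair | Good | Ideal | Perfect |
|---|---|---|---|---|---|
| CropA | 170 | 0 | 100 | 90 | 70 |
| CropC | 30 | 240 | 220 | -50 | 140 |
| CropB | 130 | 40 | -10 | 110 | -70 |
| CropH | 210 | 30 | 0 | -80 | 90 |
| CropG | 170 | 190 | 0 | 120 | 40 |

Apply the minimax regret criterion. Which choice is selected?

CropC

Column bests: Poor=210, Fair=240, Good=220, Ideal=120, Perfect=140.
CropA regrets: 40, 240, 120, 30, 70 → max 240
CropC regrets: 180, 0, 0, 170, 0 → max 180
CropB regrets: 80, 200, 230, 10, 210 → max 230
CropH regrets: 0, 210, 220, 200, 50 → max 220
CropG regrets: 40, 50, 220, 0, 100 → max 220
Smallest max regret = 180 → CropC.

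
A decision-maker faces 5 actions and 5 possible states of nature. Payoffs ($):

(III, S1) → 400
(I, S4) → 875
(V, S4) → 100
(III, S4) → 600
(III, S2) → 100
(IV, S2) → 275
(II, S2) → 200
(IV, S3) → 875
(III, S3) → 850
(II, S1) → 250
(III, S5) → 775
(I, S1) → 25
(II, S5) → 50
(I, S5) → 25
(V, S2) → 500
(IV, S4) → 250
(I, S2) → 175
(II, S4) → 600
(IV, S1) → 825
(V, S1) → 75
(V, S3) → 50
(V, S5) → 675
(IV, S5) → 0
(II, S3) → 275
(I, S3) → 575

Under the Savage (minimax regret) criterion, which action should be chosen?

Column bests: S1=825, S2=500, S3=875, S4=875, S5=775.
I regrets: 800, 325, 300, 0, 750 → max 800
II regrets: 575, 300, 600, 275, 725 → max 725
III regrets: 425, 400, 25, 275, 0 → max 425
IV regrets: 0, 225, 0, 625, 775 → max 775
V regrets: 750, 0, 825, 775, 100 → max 825
Smallest max regret = 425 → III.

III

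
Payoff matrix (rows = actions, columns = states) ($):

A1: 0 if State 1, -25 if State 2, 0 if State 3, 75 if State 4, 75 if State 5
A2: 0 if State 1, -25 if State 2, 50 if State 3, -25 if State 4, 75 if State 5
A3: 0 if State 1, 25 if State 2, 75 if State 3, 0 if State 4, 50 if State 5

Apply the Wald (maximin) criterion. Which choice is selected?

Row minima: A1=-25, A2=-25, A3=0
Best worst-case = 0 → A3.

A3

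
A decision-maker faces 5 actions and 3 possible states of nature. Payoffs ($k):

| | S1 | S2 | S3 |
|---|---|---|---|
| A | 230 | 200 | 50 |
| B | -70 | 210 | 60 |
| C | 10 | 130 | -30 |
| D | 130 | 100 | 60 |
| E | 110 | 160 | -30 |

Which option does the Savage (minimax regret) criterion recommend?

A

Column bests: S1=230, S2=210, S3=60.
A regrets: 0, 10, 10 → max 10
B regrets: 300, 0, 0 → max 300
C regrets: 220, 80, 90 → max 220
D regrets: 100, 110, 0 → max 110
E regrets: 120, 50, 90 → max 120
Smallest max regret = 10 → A.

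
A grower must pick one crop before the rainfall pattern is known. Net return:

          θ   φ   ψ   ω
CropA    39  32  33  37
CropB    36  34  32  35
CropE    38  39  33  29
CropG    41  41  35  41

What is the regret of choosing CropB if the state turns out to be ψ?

Best payoff under ψ is 35.
Regret = 35 − 32 = 3.

3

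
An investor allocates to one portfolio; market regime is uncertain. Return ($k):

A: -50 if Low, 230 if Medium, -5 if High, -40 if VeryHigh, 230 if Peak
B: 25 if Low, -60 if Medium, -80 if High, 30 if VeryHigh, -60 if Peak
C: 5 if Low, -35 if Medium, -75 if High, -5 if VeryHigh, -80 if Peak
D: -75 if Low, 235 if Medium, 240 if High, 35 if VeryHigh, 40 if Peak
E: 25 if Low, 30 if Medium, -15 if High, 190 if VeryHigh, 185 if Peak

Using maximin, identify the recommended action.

E

Row minima: A=-50, B=-80, C=-80, D=-75, E=-15
Best worst-case = -15 → E.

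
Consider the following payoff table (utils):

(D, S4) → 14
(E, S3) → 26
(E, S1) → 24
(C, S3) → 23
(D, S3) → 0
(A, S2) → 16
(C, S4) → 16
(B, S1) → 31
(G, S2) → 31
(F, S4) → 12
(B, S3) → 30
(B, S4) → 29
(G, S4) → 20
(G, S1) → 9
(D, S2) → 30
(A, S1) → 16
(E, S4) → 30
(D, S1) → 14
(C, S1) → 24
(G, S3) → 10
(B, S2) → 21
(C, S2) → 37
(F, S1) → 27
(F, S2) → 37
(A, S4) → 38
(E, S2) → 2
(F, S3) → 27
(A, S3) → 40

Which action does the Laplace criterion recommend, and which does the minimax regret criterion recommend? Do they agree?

laplace → B; minimax regret → B (agree)

Row averages: A=27.5, B=27.75, C=25, D=14.5, E=20.5, F=25.75, G=17.5
Highest average = 27.75 → B.
Column bests: S1=31, S2=37, S3=40, S4=38.
A regrets: 15, 21, 0, 0 → max 21
B regrets: 0, 16, 10, 9 → max 16
C regrets: 7, 0, 17, 22 → max 22
D regrets: 17, 7, 40, 24 → max 40
E regrets: 7, 35, 14, 8 → max 35
F regrets: 4, 0, 13, 26 → max 26
G regrets: 22, 6, 30, 18 → max 30
Smallest max regret = 16 → B.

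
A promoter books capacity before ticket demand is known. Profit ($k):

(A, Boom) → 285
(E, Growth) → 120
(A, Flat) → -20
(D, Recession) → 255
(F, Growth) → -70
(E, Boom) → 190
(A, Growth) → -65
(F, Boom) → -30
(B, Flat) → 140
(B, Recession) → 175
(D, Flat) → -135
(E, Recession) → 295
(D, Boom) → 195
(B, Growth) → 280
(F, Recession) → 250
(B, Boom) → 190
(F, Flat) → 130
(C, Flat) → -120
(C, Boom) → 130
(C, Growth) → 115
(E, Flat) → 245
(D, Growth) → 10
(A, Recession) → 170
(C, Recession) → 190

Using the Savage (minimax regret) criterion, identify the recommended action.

Column bests: Recession=295, Flat=245, Growth=280, Boom=285.
A regrets: 125, 265, 345, 0 → max 345
B regrets: 120, 105, 0, 95 → max 120
C regrets: 105, 365, 165, 155 → max 365
D regrets: 40, 380, 270, 90 → max 380
E regrets: 0, 0, 160, 95 → max 160
F regrets: 45, 115, 350, 315 → max 350
Smallest max regret = 120 → B.

B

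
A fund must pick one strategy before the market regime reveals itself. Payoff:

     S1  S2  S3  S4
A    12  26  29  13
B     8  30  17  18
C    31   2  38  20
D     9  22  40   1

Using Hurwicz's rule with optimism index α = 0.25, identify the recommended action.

A

A: 0.25·29 + 0.75·12 = 16.25
B: 0.25·30 + 0.75·8 = 13.5
C: 0.25·38 + 0.75·2 = 11
D: 0.25·40 + 0.75·1 = 10.75
Highest Hurwicz score = 16.25 → A.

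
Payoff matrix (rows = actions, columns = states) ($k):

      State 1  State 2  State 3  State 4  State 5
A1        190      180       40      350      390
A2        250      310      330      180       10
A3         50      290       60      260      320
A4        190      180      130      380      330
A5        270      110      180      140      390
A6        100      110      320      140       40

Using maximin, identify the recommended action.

A4

Row minima: A1=40, A2=10, A3=50, A4=130, A5=110, A6=40
Best worst-case = 130 → A4.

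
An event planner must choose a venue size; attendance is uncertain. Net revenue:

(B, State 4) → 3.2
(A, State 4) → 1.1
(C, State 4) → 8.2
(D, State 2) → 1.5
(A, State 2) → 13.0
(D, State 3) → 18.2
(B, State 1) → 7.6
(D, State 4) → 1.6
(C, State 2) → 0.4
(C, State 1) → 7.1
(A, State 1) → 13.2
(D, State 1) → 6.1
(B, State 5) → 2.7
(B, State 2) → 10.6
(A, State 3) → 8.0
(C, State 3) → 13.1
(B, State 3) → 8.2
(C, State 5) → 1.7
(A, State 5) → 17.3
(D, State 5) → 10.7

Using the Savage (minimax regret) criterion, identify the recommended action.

Column bests: State 1=13.2, State 2=13.0, State 3=18.2, State 4=8.2, State 5=17.3.
A regrets: 0.0, 0.0, 10.2, 7.1, 0.0 → max 10.2
B regrets: 5.6, 2.4, 10.0, 5.0, 14.6 → max 14.6
C regrets: 6.1, 12.6, 5.1, 0.0, 15.6 → max 15.6
D regrets: 7.1, 11.5, 0.0, 6.6, 6.6 → max 11.5
Smallest max regret = 10.2 → A.

A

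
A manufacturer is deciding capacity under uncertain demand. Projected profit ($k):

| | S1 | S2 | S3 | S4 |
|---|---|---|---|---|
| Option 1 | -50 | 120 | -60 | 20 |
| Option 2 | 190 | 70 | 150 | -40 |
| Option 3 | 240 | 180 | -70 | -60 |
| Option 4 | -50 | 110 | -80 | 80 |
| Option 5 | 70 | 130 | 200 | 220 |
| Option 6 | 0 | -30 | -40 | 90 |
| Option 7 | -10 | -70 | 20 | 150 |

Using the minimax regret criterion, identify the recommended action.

Option 5

Column bests: S1=240, S2=180, S3=200, S4=220.
Option 1 regrets: 290, 60, 260, 200 → max 290
Option 2 regrets: 50, 110, 50, 260 → max 260
Option 3 regrets: 0, 0, 270, 280 → max 280
Option 4 regrets: 290, 70, 280, 140 → max 290
Option 5 regrets: 170, 50, 0, 0 → max 170
Option 6 regrets: 240, 210, 240, 130 → max 240
Option 7 regrets: 250, 250, 180, 70 → max 250
Smallest max regret = 170 → Option 5.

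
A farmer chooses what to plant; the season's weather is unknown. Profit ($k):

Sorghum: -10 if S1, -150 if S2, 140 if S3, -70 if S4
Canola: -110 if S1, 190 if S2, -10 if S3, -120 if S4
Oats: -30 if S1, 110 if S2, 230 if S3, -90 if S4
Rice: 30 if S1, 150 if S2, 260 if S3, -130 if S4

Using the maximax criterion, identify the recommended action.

Row maxima: Sorghum=140, Canola=190, Oats=230, Rice=260
Best best-case = 260 → Rice.

Rice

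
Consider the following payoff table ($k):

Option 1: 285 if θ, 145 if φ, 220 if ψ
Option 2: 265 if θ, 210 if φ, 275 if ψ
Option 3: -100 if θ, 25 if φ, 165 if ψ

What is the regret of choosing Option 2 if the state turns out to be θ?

20

Best payoff under θ is 285.
Regret = 285 − 265 = 20.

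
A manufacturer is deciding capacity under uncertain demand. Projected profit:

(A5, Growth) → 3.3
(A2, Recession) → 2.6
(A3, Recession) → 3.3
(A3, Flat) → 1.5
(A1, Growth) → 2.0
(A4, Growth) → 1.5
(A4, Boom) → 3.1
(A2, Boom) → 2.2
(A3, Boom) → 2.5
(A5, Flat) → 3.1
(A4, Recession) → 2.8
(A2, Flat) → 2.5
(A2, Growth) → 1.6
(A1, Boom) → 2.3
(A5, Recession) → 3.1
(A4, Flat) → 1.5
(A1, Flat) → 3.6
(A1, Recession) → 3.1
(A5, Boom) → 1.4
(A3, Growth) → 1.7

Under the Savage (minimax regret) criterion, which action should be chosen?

A1

Column bests: Recession=3.3, Flat=3.6, Growth=3.3, Boom=3.1.
A1 regrets: 0.2, 0.0, 1.3, 0.8 → max 1.3
A2 regrets: 0.7, 1.1, 1.7, 0.9 → max 1.7
A3 regrets: 0.0, 2.1, 1.6, 0.6 → max 2.1
A4 regrets: 0.5, 2.1, 1.8, 0.0 → max 2.1
A5 regrets: 0.2, 0.5, 0.0, 1.7 → max 1.7
Smallest max regret = 1.3 → A1.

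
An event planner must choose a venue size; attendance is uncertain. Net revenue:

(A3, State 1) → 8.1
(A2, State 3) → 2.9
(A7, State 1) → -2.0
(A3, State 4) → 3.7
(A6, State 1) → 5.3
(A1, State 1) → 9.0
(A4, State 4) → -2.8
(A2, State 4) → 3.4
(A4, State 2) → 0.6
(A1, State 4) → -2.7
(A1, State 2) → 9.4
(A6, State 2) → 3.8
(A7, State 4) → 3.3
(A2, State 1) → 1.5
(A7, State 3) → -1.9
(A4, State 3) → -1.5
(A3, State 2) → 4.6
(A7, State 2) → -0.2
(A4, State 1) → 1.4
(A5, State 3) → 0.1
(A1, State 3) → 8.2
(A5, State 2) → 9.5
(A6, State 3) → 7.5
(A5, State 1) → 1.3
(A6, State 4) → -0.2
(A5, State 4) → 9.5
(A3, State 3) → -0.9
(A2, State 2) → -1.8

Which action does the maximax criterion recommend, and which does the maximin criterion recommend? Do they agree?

maximax → A5; maximin → A5 (agree)

Row maxima: A1=9.4, A2=3.4, A3=8.1, A4=1.4, A5=9.5, A6=7.5, A7=3.3
Best best-case = 9.5 → A5.
Row minima: A1=-2.7, A2=-1.8, A3=-0.9, A4=-2.8, A5=0.1, A6=-0.2, A7=-2.0
Best worst-case = 0.1 → A5.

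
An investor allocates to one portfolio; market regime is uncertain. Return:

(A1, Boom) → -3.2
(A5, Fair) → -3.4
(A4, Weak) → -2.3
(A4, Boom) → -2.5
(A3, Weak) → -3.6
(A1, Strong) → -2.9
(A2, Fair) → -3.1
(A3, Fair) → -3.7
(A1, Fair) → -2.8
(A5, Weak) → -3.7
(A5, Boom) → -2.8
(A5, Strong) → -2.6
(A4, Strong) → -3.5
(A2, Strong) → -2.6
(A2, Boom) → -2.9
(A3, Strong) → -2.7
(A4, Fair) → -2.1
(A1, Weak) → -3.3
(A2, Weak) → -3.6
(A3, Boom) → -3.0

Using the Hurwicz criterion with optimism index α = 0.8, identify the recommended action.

A4

A1: 0.8·(-2.8) + 0.2·(-3.3) = -2.9
A2: 0.8·(-2.6) + 0.2·(-3.6) = -2.8
A3: 0.8·(-2.7) + 0.2·(-3.7) = -2.9
A4: 0.8·(-2.1) + 0.2·(-3.5) = -2.38
A5: 0.8·(-2.6) + 0.2·(-3.7) = -2.82
Highest Hurwicz score = -2.38 → A4.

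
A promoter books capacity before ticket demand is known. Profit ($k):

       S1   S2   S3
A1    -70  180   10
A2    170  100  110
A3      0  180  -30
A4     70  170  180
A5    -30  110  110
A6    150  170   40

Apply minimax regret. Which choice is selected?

A2

Column bests: S1=170, S2=180, S3=180.
A1 regrets: 240, 0, 170 → max 240
A2 regrets: 0, 80, 70 → max 80
A3 regrets: 170, 0, 210 → max 210
A4 regrets: 100, 10, 0 → max 100
A5 regrets: 200, 70, 70 → max 200
A6 regrets: 20, 10, 140 → max 140
Smallest max regret = 80 → A2.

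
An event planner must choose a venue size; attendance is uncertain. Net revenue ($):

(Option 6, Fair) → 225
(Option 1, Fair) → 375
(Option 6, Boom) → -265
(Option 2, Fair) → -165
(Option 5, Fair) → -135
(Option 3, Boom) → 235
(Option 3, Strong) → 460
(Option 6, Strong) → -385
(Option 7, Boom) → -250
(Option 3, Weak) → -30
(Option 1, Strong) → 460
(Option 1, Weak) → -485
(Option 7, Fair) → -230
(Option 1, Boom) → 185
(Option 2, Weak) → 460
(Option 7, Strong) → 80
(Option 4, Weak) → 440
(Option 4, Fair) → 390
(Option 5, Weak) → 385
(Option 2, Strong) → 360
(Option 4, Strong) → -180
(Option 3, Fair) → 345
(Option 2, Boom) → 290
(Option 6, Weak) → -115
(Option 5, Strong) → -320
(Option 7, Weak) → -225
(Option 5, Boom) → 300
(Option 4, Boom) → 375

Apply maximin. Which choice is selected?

Row minima: Option 1=-485, Option 2=-165, Option 3=-30, Option 4=-180, Option 5=-320, Option 6=-385, Option 7=-250
Best worst-case = -30 → Option 3.

Option 3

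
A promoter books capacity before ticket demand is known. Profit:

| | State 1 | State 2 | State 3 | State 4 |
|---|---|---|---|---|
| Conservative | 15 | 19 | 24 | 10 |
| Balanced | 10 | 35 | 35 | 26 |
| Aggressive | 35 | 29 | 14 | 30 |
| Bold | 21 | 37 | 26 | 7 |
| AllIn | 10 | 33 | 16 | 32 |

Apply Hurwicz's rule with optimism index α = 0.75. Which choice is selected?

Aggressive

Conservative: 0.75·24 + 0.25·10 = 20.5
Balanced: 0.75·35 + 0.25·10 = 28.75
Aggressive: 0.75·35 + 0.25·14 = 29.75
Bold: 0.75·37 + 0.25·7 = 29.5
AllIn: 0.75·33 + 0.25·10 = 27.25
Highest Hurwicz score = 29.75 → Aggressive.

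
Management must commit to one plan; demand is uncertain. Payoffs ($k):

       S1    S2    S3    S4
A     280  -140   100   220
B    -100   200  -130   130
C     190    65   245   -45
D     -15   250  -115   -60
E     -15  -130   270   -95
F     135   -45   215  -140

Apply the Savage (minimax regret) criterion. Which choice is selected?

Column bests: S1=280, S2=250, S3=270, S4=220.
A regrets: 0, 390, 170, 0 → max 390
B regrets: 380, 50, 400, 90 → max 400
C regrets: 90, 185, 25, 265 → max 265
D regrets: 295, 0, 385, 280 → max 385
E regrets: 295, 380, 0, 315 → max 380
F regrets: 145, 295, 55, 360 → max 360
Smallest max regret = 265 → C.

C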